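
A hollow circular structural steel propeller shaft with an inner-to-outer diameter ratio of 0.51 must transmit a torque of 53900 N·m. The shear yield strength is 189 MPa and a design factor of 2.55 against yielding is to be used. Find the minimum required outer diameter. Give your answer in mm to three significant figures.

τ_allow = 189/2.55 = 74.12 MPa.
For a hollow shaft τ = 16T/[πd_o³(1−k⁴)] with k = 0.51, so 1−k⁴ = 0.9323.
d_o³ = 16T/[π τ_allow (1−k⁴)] = 16×5.3900×10^7/(π×74.12×0.9323) = 3.972×10^6 mm³.
d_o = 158.4 mm.

d_o = 158 mm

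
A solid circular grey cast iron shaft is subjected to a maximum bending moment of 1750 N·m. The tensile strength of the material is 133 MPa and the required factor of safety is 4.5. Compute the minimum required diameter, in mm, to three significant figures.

σ_allow = 133/4.5 = 29.56 MPa.
For a solid circular section σ = 32M/(πd³), so d³ = 32M/(π σ_allow) = 32×1750000/(π×29.56) = 603100 mm³.
d = 84.49 mm.

d = 84.5 mm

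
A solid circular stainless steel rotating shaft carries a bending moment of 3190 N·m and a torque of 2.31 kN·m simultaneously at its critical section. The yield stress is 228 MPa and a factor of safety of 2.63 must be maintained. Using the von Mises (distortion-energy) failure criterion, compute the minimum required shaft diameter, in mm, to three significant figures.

d = 76.2 mm

σ_allow = σ_y/n = 228/2.63 = 86.69 MPa.
For a solid shaft σ_b = 32M/(πd³) and τ = 16T/(πd³), so the von Mises stress is σ' = (16/πd³)·√(4M²+3T²).
√(4M²+3T²) = √(4×(3.190×10^6)² + 3×(2.310×10^6)²) = 7.531×10^6 N·mm.
d³ = 16×7.531×10^6/(π×86.69) = 442400 mm³.
d = 76.20 mm.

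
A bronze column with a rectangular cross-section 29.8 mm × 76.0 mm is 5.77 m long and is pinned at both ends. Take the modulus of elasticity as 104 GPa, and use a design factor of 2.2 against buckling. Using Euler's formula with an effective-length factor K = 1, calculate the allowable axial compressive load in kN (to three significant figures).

P_allow = 2.35 kN

Buckling occurs about the weak axis: I_min = h·b³/12 = 76.0×29.8³/12 = 167600 mm⁴ (b = 29.8 mm is the smaller dimension).
Effective length L_e = KL = 1×5.77 m = 5770 mm.
Euler critical load P_cr = π²EI/L_e² = π²×104000×167600/5770² = 5167 N.
P_allow = P_cr/n = 5167/2.2 = 2349 N.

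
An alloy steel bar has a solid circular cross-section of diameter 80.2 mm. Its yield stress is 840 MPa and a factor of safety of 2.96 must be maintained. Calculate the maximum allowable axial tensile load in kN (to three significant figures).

σ_allow = 840/2.96 = 283.8 MPa.
A = πd²/4 = π×80.2²/4 = 5052 mm².
F_allow = σ_allow × A = 283.8×5052 = 1.434×10^6 N.

F_allow = 1430 kN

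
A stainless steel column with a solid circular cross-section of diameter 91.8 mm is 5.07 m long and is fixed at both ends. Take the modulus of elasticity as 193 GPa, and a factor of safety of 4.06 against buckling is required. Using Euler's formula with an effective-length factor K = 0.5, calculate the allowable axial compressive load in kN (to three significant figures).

P_allow = 255 kN

I = πd⁴/64 = π×91.8⁴/64 = 3.486×10^6 mm⁴.
Effective length L_e = KL = 0.5×5.07 m = 2535 mm.
Euler critical load P_cr = π²EI/L_e² = π²×193000×3.486×10^6/2535² = 1.033×10^6 N.
P_allow = P_cr/n = 1.033×10^6/4.06 = 254500 N.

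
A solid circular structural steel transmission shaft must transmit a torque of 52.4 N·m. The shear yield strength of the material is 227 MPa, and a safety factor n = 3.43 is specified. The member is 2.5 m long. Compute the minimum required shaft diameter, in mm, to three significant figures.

d = 15.9 mm

Allowable shear stress τ_allow = 227/3.43 = 66.18 MPa.
For a solid shaft τ = 16T/(πd³), so d³ = 16T/(π τ_allow) = 16×52400/(π×66.18) = 4032 mm³.
d = (4032)^(1/3) = 15.92 mm.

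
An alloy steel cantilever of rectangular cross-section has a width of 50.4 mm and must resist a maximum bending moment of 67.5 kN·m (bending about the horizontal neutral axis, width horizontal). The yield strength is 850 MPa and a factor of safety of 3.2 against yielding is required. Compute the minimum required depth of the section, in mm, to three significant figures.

σ_allow = 850/3.2 = 265.6 MPa.
For a rectangular section σ = 6M/(bh²), so h² = 6M/(b σ_allow) = 6×6.7500×10^7/(50.4×265.6) = 30250 mm².
h = 173.9 mm.

h = 174 mm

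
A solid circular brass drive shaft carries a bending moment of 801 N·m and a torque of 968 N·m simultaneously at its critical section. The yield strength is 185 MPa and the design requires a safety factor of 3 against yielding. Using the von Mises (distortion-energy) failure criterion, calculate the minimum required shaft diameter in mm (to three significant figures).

d = 57.6 mm

σ_allow = σ_y/n = 185/3 = 61.67 MPa.
For a solid shaft σ_b = 32M/(πd³) and τ = 16T/(πd³), so the von Mises stress is σ' = (16/πd³)·√(4M²+3T²).
√(4M²+3T²) = √(4×(801000)² + 3×(968000)²) = 2.319×10^6 N·mm.
d³ = 16×2.319×10^6/(π×61.67) = 191500 mm³.
d = 57.64 mm.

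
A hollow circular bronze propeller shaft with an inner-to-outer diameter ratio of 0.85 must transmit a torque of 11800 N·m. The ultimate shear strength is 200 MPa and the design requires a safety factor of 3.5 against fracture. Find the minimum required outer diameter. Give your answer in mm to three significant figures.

d_o = 130 mm

τ_allow = 200/3.5 = 57.14 MPa.
For a hollow shaft τ = 16T/[πd_o³(1−k⁴)] with k = 0.85, so 1−k⁴ = 0.4780.
d_o³ = 16T/[π τ_allow (1−k⁴)] = 16×1.1800×10^7/(π×57.14×0.4780) = 2.200×10^6 mm³.
d_o = 130.1 mm.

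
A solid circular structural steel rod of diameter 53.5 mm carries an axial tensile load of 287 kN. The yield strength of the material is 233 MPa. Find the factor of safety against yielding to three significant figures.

A = πd²/4 = 2248 mm².
σ = F/A = 287000/2248 = 127.7 MPa.
n = 233/127.7 = 1.825.

n = 1.83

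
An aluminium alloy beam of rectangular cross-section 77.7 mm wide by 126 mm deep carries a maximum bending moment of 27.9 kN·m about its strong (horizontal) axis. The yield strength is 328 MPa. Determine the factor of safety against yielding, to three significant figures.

Section modulus S = bh²/6 = 77.7×126²/6 = 205600 mm³.
σ = M/S = 2.7900×10^7/205600 = 135.7 MPa.
n = 328/135.7 = 2.417.

n = 2.42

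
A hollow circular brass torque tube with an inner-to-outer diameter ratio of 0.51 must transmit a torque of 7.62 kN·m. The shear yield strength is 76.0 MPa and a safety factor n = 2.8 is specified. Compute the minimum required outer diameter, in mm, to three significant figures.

d_o = 115 mm

τ_allow = 76.0/2.8 = 27.14 MPa.
For a hollow shaft τ = 16T/[πd_o³(1−k⁴)] with k = 0.51, so 1−k⁴ = 0.9323.
d_o³ = 16T/[π τ_allow (1−k⁴)] = 16×7620000/(π×27.14×0.9323) = 1.534×10^6 mm³.
d_o = 115.3 mm.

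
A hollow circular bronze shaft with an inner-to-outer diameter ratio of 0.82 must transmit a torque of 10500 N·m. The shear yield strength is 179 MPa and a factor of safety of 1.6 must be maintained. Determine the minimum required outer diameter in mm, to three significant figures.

τ_allow = 179/1.6 = 111.9 MPa.
For a hollow shaft τ = 16T/[πd_o³(1−k⁴)] with k = 0.82, so 1−k⁴ = 0.5479.
d_o³ = 16T/[π τ_allow (1−k⁴)] = 16×1.0500×10^7/(π×111.9×0.5479) = 872500 mm³.
d_o = 95.55 mm.

d_o = 95.6 mm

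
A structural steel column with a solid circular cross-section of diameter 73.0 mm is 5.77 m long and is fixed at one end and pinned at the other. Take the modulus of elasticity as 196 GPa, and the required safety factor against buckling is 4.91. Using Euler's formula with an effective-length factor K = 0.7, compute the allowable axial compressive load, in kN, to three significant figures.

I = πd⁴/64 = π×73.0⁴/64 = 1.394×10^6 mm⁴.
Effective length L_e = KL = 0.7×5.77 m = 4039 mm.
Euler critical load P_cr = π²EI/L_e² = π²×196000×1.394×10^6/4039² = 165300 N.
P_allow = P_cr/n = 165300/4.91 = 33670 N.

P_allow = 33.7 kN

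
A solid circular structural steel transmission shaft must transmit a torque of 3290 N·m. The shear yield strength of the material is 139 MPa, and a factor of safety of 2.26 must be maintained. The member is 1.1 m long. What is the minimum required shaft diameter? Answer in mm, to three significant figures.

d = 64.8 mm

Allowable shear stress τ_allow = 139/2.26 = 61.50 MPa.
For a solid shaft τ = 16T/(πd³), so d³ = 16T/(π τ_allow) = 16×3290000/(π×61.50) = 272400 mm³.
d = (272400)^(1/3) = 64.83 mm.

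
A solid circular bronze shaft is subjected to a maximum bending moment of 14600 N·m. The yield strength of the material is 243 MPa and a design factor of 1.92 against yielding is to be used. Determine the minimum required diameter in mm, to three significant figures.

d = 106 mm

σ_allow = 243/1.92 = 126.6 MPa.
For a solid circular section σ = 32M/(πd³), so d³ = 32M/(π σ_allow) = 32×1.4600×10^7/(π×126.6) = 1.175×10^6 mm³.
d = 105.5 mm.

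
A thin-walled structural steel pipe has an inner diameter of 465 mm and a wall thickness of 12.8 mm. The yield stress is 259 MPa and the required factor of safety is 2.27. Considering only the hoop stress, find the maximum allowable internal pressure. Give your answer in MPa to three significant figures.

σ_allow = 259/2.27 = 114.1 MPa.
σ_h = pD/(2t) → p_allow = 2σ_allow t/D = 2×114.1×12.8/465 = 6.281 MPa.

p_allow = 6.28 MPa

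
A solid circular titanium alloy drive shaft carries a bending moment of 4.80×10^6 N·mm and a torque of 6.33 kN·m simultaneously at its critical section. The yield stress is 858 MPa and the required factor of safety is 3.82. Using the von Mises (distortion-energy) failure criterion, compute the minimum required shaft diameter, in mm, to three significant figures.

σ_allow = σ_y/n = 858/3.82 = 224.6 MPa.
For a solid shaft σ_b = 32M/(πd³) and τ = 16T/(πd³), so the von Mises stress is σ' = (16/πd³)·√(4M²+3T²).
√(4M²+3T²) = √(4×(4.800×10^6)² + 3×(6.330×10^6)²) = 1.457×10^7 N·mm.
d³ = 16×1.457×10^7/(π×224.6) = 330400 mm³.
d = 69.13 mm.

d = 69.1 mm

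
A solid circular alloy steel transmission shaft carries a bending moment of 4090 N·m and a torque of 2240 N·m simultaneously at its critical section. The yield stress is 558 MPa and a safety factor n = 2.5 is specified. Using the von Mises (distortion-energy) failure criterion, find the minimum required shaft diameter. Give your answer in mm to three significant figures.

σ_allow = σ_y/n = 558/2.5 = 223.2 MPa.
For a solid shaft σ_b = 32M/(πd³) and τ = 16T/(πd³), so the von Mises stress is σ' = (16/πd³)·√(4M²+3T²).
√(4M²+3T²) = √(4×(4.090×10^6)² + 3×(2.240×10^6)²) = 9.053×10^6 N·mm.
d³ = 16×9.053×10^6/(π×223.2) = 206600 mm³.
d = 59.11 mm.

d = 59.1 mm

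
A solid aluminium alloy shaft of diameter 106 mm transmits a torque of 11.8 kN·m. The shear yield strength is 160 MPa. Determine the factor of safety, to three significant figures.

τ = 16T/(πd³) = 16×1.1800×10^7/(π×106³) = 50.46 MPa.
n = τ_limit/τ = 160/50.46 = 3.171.

n = 3.17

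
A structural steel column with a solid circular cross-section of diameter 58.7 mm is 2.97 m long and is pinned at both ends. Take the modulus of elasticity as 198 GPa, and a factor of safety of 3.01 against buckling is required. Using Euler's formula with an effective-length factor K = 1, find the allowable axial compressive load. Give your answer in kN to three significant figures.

P_allow = 42.9 kN

I = πd⁴/64 = π×58.7⁴/64 = 582800 mm⁴.
Effective length L_e = KL = 1×2.97 m = 2970 mm.
Euler critical load P_cr = π²EI/L_e² = π²×198000×582800/2970² = 129100 N.
P_allow = P_cr/n = 129100/3.01 = 42900 N.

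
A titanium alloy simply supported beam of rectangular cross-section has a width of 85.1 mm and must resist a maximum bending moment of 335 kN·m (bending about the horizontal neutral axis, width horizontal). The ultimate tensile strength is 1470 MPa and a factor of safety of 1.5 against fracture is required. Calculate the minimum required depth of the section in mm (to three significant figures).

σ_allow = 1470/1.5 = 980.0 MPa.
For a rectangular section σ = 6M/(bh²), so h² = 6M/(b σ_allow) = 6×3.3500×10^8/(85.1×980.0) = 24100 mm².
h = 155.2 mm.

h = 155 mm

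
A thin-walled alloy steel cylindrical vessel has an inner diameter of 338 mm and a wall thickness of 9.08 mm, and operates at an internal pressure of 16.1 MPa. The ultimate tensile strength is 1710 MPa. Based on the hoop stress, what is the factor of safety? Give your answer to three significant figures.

n = 5.71

σ_h = pD/(2t) = 16.1×338/(2×9.08) = 299.7 MPa.
n = 1710/299.7 = 5.706.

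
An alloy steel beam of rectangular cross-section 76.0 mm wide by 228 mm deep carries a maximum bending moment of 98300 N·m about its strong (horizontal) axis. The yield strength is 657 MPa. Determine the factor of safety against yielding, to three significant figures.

Section modulus S = bh²/6 = 76.0×228²/6 = 658500 mm³.
σ = M/S = 9.8300×10^7/658500 = 149.3 MPa.
n = 657/149.3 = 4.401.

n = 4.40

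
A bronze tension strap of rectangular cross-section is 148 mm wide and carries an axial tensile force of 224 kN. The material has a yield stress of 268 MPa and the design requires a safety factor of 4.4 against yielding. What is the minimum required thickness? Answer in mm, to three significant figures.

t = 24.8 mm

σ_allow = 268/4.4 = 60.91 MPa.
Required area A = F/σ_allow = 224000/60.91 = 3678 mm².
t = A/w = 3678/148 = 24.85 mm.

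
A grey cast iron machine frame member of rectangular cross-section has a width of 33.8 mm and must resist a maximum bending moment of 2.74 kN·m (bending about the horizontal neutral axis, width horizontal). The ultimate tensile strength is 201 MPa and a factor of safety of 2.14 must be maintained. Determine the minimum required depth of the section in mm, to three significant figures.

σ_allow = 201/2.14 = 93.93 MPa.
For a rectangular section σ = 6M/(bh²), so h² = 6M/(b σ_allow) = 6×2740000/(33.8×93.93) = 5178 mm².
h = 71.96 mm.

h = 72.0 mm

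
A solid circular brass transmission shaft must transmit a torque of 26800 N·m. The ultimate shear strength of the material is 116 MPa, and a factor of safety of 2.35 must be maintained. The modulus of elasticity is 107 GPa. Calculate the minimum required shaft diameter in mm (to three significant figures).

d = 140 mm

Allowable shear stress τ_allow = 116/2.35 = 49.36 MPa.
For a solid shaft τ = 16T/(πd³), so d³ = 16T/(π τ_allow) = 16×2.6800×10^7/(π×49.36) = 2.765×10^6 mm³.
d = (2.765×10^6)^(1/3) = 140.4 mm.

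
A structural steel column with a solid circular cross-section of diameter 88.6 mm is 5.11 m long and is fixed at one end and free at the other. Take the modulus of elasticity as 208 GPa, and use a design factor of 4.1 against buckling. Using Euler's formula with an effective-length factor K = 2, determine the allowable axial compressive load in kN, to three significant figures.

I = πd⁴/64 = π×88.6⁴/64 = 3.025×10^6 mm⁴.
Effective length L_e = KL = 2×5.11 m = 10220 mm.
Euler critical load P_cr = π²EI/L_e² = π²×208000×3.025×10^6/10220² = 59450 N.
P_allow = P_cr/n = 59450/4.1 = 14500 N.

P_allow = 14.5 kN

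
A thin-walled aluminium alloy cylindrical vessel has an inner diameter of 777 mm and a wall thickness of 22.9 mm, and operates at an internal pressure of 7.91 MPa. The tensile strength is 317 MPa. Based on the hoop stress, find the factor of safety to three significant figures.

σ_h = pD/(2t) = 7.91×777/(2×22.9) = 134.2 MPa.
n = 317/134.2 = 2.362.

n = 2.36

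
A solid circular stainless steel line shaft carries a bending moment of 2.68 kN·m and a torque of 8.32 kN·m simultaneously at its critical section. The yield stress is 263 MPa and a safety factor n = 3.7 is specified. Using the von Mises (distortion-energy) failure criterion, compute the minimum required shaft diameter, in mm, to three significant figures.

σ_allow = σ_y/n = 263/3.7 = 71.08 MPa.
For a solid shaft σ_b = 32M/(πd³) and τ = 16T/(πd³), so the von Mises stress is σ' = (16/πd³)·√(4M²+3T²).
√(4M²+3T²) = √(4×(2.680×10^6)² + 3×(8.320×10^6)²) = 1.538×10^7 N·mm.
d³ = 16×1.538×10^7/(π×71.08) = 1.102×10^6 mm³.
d = 103.3 mm.

d = 103 mm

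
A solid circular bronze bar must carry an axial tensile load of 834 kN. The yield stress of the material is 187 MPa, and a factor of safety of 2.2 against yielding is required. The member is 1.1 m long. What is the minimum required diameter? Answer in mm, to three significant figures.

Allowable stress σ_allow = 187/2.2 = 85.00 MPa.
Required area A = F/σ_allow = 834000/85.00 = 9812 mm².
A = πd²/4 → d = √(4A/π) = 111.8 mm.

d = 112 mm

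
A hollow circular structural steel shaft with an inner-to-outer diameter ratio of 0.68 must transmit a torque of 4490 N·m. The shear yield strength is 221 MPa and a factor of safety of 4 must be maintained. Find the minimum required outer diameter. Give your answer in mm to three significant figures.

d_o = 80.7 mm

τ_allow = 221/4 = 55.25 MPa.
For a hollow shaft τ = 16T/[πd_o³(1−k⁴)] with k = 0.68, so 1−k⁴ = 0.7862.
d_o³ = 16T/[π τ_allow (1−k⁴)] = 16×4490000/(π×55.25×0.7862) = 526500 mm³.
d_o = 80.75 mm.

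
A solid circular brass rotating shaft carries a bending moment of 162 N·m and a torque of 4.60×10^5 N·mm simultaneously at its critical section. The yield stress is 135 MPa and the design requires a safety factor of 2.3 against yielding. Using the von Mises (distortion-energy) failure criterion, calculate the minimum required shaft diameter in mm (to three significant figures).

σ_allow = σ_y/n = 135/2.3 = 58.70 MPa.
For a solid shaft σ_b = 32M/(πd³) and τ = 16T/(πd³), so the von Mises stress is σ' = (16/πd³)·√(4M²+3T²).
√(4M²+3T²) = √(4×(162000)² + 3×(460000)²) = 860100 N·mm.
d³ = 16×860100/(π×58.70) = 74630 mm³.
d = 42.10 mm.

d = 42.1 mm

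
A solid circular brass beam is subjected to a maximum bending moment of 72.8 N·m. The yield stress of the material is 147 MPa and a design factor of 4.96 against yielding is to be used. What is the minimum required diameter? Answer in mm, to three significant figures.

σ_allow = 147/4.96 = 29.64 MPa.
For a solid circular section σ = 32M/(πd³), so d³ = 32M/(π σ_allow) = 32×72800/(π×29.64) = 25020 mm³.
d = 29.25 mm.

d = 29.2 mm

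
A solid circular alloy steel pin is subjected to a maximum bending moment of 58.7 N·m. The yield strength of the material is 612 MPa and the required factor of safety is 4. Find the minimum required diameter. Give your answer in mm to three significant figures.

d = 15.8 mm

σ_allow = 612/4 = 153.0 MPa.
For a solid circular section σ = 32M/(πd³), so d³ = 32M/(π σ_allow) = 32×58700/(π×153.0) = 3908 mm³.
d = 15.75 mm.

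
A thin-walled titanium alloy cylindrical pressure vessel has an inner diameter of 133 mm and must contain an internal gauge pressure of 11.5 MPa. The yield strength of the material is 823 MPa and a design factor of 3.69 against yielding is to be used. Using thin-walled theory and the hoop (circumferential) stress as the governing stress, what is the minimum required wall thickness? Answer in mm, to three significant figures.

σ_allow = 823/3.69 = 223.0 MPa.
Hoop stress σ_h = pD/(2t), so t = pD/(2σ_allow) = 11.5×133/(2×223.0) = 3.429 mm.

t = 3.43 mm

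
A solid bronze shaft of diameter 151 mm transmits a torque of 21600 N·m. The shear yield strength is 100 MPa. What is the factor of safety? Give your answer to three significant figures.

n = 3.13

τ = 16T/(πd³) = 16×2.1600×10^7/(π×151³) = 31.95 MPa.
n = τ_limit/τ = 100/31.95 = 3.130.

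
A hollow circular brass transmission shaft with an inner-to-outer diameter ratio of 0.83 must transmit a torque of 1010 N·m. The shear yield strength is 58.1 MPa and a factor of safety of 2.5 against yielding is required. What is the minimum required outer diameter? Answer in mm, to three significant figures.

d_o = 75.0 mm

τ_allow = 58.1/2.5 = 23.24 MPa.
For a hollow shaft τ = 16T/[πd_o³(1−k⁴)] with k = 0.83, so 1−k⁴ = 0.5254.
d_o³ = 16T/[π τ_allow (1−k⁴)] = 16×1010000/(π×23.24×0.5254) = 421300 mm³.
d_o = 74.96 mm.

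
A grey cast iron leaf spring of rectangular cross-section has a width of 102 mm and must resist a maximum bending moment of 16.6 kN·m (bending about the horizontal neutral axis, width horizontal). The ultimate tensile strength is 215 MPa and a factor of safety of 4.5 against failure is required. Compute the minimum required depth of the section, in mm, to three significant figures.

σ_allow = 215/4.5 = 47.78 MPa.
For a rectangular section σ = 6M/(bh²), so h² = 6M/(b σ_allow) = 6×1.6600×10^7/(102×47.78) = 20440 mm².
h = 143.0 mm.

h = 143 mm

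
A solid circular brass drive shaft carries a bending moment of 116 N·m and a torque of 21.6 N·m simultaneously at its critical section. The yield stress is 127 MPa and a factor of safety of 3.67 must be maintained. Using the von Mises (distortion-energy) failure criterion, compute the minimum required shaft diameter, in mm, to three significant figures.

σ_allow = σ_y/n = 127/3.67 = 34.60 MPa.
For a solid shaft σ_b = 32M/(πd³) and τ = 16T/(πd³), so the von Mises stress is σ' = (16/πd³)·√(4M²+3T²).
√(4M²+3T²) = √(4×(116000)² + 3×(21600)²) = 235000 N·mm.
d³ = 16×235000/(π×34.60) = 34590 mm³.
d = 32.58 mm.

d = 32.6 mm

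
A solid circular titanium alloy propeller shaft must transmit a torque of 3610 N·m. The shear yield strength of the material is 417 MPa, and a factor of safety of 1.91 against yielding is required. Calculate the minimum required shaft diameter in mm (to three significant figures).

d = 43.8 mm

Allowable shear stress τ_allow = 417/1.91 = 218.3 MPa.
For a solid shaft τ = 16T/(πd³), so d³ = 16T/(π τ_allow) = 16×3610000/(π×218.3) = 84210 mm³.
d = (84210)^(1/3) = 43.83 mm.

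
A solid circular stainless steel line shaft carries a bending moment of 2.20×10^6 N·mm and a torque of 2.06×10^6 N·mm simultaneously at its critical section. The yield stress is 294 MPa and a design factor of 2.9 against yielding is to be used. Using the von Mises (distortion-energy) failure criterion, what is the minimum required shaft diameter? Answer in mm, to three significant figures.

σ_allow = σ_y/n = 294/2.9 = 101.4 MPa.
For a solid shaft σ_b = 32M/(πd³) and τ = 16T/(πd³), so the von Mises stress is σ' = (16/πd³)·√(4M²+3T²).
√(4M²+3T²) = √(4×(2.200×10^6)² + 3×(2.060×10^6)²) = 5.665×10^6 N·mm.
d³ = 16×5.665×10^6/(π×101.4) = 284600 mm³.
d = 65.78 mm.

d = 65.8 mm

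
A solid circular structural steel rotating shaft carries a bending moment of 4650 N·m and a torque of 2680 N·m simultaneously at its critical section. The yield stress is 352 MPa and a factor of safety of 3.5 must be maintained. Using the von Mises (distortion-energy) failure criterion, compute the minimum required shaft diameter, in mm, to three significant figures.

σ_allow = σ_y/n = 352/3.5 = 100.6 MPa.
For a solid shaft σ_b = 32M/(πd³) and τ = 16T/(πd³), so the von Mises stress is σ' = (16/πd³)·√(4M²+3T²).
√(4M²+3T²) = √(4×(4.650×10^6)² + 3×(2.680×10^6)²) = 1.039×10^7 N·mm.
d³ = 16×1.039×10^7/(π×100.6) = 526400 mm³.
d = 80.74 mm.

d = 80.7 mm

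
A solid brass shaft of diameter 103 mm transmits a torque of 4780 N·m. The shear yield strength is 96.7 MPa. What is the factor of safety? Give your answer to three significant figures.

τ = 16T/(πd³) = 16×4780000/(π×103³) = 22.28 MPa.
n = τ_limit/τ = 96.7/22.28 = 4.341.

n = 4.34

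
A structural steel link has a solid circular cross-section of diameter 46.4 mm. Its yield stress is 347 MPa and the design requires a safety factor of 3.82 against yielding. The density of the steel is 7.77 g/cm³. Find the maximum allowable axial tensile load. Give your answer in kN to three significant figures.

σ_allow = 347/3.82 = 90.84 MPa.
A = πd²/4 = π×46.4²/4 = 1691 mm².
F_allow = σ_allow × A = 90.84×1691 = 153600 N.

F_allow = 154 kN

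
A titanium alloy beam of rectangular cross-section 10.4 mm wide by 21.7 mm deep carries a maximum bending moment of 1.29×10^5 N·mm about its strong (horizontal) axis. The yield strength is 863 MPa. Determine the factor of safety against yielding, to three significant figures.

n = 5.46

Section modulus S = bh²/6 = 10.4×21.7²/6 = 816.2 mm³.
σ = M/S = 129000/816.2 = 158.0 MPa.
n = 863/158.0 = 5.460.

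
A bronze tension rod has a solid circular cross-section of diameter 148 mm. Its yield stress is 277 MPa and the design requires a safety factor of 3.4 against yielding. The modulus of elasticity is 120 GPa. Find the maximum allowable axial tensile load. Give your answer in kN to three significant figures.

F_allow = 1400 kN

σ_allow = 277/3.4 = 81.47 MPa.
A = πd²/4 = π×148²/4 = 17200 mm².
F_allow = σ_allow × A = 81.47×17200 = 1.402×10^6 N.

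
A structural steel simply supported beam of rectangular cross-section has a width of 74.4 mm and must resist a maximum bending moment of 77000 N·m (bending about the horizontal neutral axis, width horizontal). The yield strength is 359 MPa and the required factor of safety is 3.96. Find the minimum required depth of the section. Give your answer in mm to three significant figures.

h = 262 mm

σ_allow = 359/3.96 = 90.66 MPa.
For a rectangular section σ = 6M/(bh²), so h² = 6M/(b σ_allow) = 6×7.7000×10^7/(74.4×90.66) = 68500 mm².
h = 261.7 mm.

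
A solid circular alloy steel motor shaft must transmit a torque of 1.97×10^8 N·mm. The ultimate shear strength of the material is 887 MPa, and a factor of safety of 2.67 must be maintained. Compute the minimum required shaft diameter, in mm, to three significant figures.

Allowable shear stress τ_allow = 887/2.67 = 332.2 MPa.
For a solid shaft τ = 16T/(πd³), so d³ = 16T/(π τ_allow) = 16×1.9700×10^8/(π×332.2) = 3.020×10^6 mm³.
d = (3.020×10^6)^(1/3) = 144.5 mm.

d = 145 mm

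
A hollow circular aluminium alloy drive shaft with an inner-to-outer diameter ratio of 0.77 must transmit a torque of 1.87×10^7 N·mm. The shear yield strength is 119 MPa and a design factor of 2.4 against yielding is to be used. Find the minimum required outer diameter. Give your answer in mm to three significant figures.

d_o = 144 mm

τ_allow = 119/2.4 = 49.58 MPa.
For a hollow shaft τ = 16T/[πd_o³(1−k⁴)] with k = 0.77, so 1−k⁴ = 0.6485.
d_o³ = 16T/[π τ_allow (1−k⁴)] = 16×1.8700×10^7/(π×49.58×0.6485) = 2.962×10^6 mm³.
d_o = 143.6 mm.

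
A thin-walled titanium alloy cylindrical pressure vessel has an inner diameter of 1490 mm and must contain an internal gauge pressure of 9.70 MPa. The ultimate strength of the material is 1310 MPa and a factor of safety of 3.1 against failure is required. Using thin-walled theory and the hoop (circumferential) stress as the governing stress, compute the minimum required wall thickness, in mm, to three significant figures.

t = 17.1 mm

σ_allow = 1310/3.1 = 422.6 MPa.
Hoop stress σ_h = pD/(2t), so t = pD/(2σ_allow) = 9.70×1490/(2×422.6) = 17.10 mm.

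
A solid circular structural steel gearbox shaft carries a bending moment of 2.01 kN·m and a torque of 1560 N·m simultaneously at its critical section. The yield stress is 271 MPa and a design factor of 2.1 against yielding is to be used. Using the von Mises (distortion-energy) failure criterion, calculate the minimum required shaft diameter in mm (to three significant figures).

σ_allow = σ_y/n = 271/2.1 = 129.0 MPa.
For a solid shaft σ_b = 32M/(πd³) and τ = 16T/(πd³), so the von Mises stress is σ' = (16/πd³)·√(4M²+3T²).
√(4M²+3T²) = √(4×(2.010×10^6)² + 3×(1.560×10^6)²) = 4.844×10^6 N·mm.
d³ = 16×4.844×10^6/(π×129.0) = 191200 mm³.
d = 57.61 mm.

d = 57.6 mm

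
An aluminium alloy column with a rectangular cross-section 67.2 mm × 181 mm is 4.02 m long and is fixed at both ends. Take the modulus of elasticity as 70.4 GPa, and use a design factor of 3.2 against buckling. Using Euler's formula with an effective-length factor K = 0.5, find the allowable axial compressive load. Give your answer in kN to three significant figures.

Buckling occurs about the weak axis: I_min = h·b³/12 = 181×67.2³/12 = 4.577×10^6 mm⁴ (b = 67.2 mm is the smaller dimension).
Effective length L_e = KL = 0.5×4.02 m = 2010 mm.
Euler critical load P_cr = π²EI/L_e² = π²×70400×4.577×10^6/2010² = 787200 N.
P_allow = P_cr/n = 787200/3.2 = 246000 N.

P_allow = 246 kN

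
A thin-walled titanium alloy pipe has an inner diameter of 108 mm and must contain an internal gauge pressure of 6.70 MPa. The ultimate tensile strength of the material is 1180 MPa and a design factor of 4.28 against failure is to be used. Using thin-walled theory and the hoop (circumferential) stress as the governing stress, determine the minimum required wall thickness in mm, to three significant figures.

σ_allow = 1180/4.28 = 275.7 MPa.
Hoop stress σ_h = pD/(2t), so t = pD/(2σ_allow) = 6.70×108/(2×275.7) = 1.312 mm.

t = 1.31 mm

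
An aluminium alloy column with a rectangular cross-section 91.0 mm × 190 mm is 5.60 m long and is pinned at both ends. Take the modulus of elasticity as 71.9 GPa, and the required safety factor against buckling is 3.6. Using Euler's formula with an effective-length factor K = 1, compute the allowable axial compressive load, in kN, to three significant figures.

P_allow = 75.0 kN

Buckling occurs about the weak axis: I_min = h·b³/12 = 190×91.0³/12 = 1.193×10^7 mm⁴ (b = 91.0 mm is the smaller dimension).
Effective length L_e = KL = 1×5.60 m = 5600 mm.
Euler critical load P_cr = π²EI/L_e² = π²×71900×1.193×10^7/5600² = 270000 N.
P_allow = P_cr/n = 270000/3.6 = 75000 N.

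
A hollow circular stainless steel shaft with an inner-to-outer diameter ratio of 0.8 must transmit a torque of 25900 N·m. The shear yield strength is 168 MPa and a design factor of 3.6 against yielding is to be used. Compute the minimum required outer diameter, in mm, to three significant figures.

τ_allow = 168/3.6 = 46.67 MPa.
For a hollow shaft τ = 16T/[πd_o³(1−k⁴)] with k = 0.8, so 1−k⁴ = 0.5904.
d_o³ = 16T/[π τ_allow (1−k⁴)] = 16×2.5900×10^7/(π×46.67×0.5904) = 4.788×10^6 mm³.
d_o = 168.5 mm.

d_o = 169 mm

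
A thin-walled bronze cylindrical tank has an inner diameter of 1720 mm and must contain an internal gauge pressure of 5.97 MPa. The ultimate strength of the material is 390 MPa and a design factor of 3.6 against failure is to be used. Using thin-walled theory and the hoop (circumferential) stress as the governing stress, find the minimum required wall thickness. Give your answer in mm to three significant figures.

σ_allow = 390/3.6 = 108.3 MPa.
Hoop stress σ_h = pD/(2t), so t = pD/(2σ_allow) = 5.97×1720/(2×108.3) = 47.39 mm.

t = 47.4 mm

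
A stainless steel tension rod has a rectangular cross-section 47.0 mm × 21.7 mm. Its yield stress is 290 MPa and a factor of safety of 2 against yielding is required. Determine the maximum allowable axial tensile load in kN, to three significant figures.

F_allow = 148 kN

σ_allow = 290/2 = 145.0 MPa.
A = 47.0×21.7 = 1020 mm².
F_allow = σ_allow × A = 145.0×1020 = 147900 N.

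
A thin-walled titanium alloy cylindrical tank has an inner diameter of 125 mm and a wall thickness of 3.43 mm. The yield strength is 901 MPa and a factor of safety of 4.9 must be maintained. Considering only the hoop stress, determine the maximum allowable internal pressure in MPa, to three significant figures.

σ_allow = 901/4.9 = 183.9 MPa.
σ_h = pD/(2t) → p_allow = 2σ_allow t/D = 2×183.9×3.43/125 = 10.09 MPa.

p_allow = 10.1 MPa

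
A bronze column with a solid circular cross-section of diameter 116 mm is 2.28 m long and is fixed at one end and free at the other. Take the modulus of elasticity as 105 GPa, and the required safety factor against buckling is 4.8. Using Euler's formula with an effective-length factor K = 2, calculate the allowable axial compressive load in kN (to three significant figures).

P_allow = 92.3 kN

I = πd⁴/64 = π×116⁴/64 = 8.888×10^6 mm⁴.
Effective length L_e = KL = 2×2.28 m = 4560 mm.
Euler critical load P_cr = π²EI/L_e² = π²×105000×8.888×10^6/4560² = 443000 N.
P_allow = P_cr/n = 443000/4.8 = 92280 N.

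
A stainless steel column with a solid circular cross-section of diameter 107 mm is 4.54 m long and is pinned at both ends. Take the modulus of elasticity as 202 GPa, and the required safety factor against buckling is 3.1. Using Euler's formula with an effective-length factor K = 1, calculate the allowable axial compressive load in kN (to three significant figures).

I = πd⁴/64 = π×107⁴/64 = 6.434×10^6 mm⁴.
Effective length L_e = KL = 1×4.54 m = 4540 mm.
Euler critical load P_cr = π²EI/L_e² = π²×202000×6.434×10^6/4540² = 622400 N.
P_allow = P_cr/n = 622400/3.1 = 200800 N.

P_allow = 201 kN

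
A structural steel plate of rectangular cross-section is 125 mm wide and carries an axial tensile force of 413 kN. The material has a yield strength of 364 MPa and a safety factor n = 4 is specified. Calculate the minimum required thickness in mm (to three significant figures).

σ_allow = 364/4 = 91.00 MPa.
Required area A = F/σ_allow = 413000/91.00 = 4538 mm².
t = A/w = 4538/125 = 36.31 mm.

t = 36.3 mm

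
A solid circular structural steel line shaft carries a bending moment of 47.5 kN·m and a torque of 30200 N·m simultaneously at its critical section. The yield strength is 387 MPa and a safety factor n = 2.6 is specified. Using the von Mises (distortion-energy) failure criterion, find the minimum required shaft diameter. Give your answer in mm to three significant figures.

d = 155 mm

σ_allow = σ_y/n = 387/2.6 = 148.8 MPa.
For a solid shaft σ_b = 32M/(πd³) and τ = 16T/(πd³), so the von Mises stress is σ' = (16/πd³)·√(4M²+3T²).
√(4M²+3T²) = √(4×(4.750×10^7)² + 3×(3.020×10^7)²) = 1.084×10^8 N·mm.
d³ = 16×1.084×10^8/(π×148.8) = 3.711×10^6 mm³.
d = 154.8 mm.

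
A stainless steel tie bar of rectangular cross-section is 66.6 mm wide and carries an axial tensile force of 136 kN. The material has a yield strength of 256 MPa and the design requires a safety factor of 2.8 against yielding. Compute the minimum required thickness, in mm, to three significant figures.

t = 22.3 mm

σ_allow = 256/2.8 = 91.43 MPa.
Required area A = F/σ_allow = 136000/91.43 = 1488 mm².
t = A/w = 1488/66.6 = 22.33 mm.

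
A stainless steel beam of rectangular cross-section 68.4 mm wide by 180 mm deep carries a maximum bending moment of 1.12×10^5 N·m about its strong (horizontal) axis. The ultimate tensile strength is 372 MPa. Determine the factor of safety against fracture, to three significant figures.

n = 1.23

Section modulus S = bh²/6 = 68.4×180²/6 = 369400 mm³.
σ = M/S = 1.1200×10^8/369400 = 303.2 MPa.
n = 372/303.2 = 1.227.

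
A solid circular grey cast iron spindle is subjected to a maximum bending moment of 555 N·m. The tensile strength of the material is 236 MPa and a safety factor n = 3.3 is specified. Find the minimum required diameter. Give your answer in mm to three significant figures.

d = 42.9 mm

σ_allow = 236/3.3 = 71.52 MPa.
For a solid circular section σ = 32M/(πd³), so d³ = 32M/(π σ_allow) = 32×555000/(π×71.52) = 79050 mm³.
d = 42.92 mm.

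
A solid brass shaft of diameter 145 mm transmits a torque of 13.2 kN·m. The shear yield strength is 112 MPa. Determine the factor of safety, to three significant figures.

n = 5.08

τ = 16T/(πd³) = 16×1.3200×10^7/(π×145³) = 22.05 MPa.
n = τ_limit/τ = 112/22.05 = 5.079.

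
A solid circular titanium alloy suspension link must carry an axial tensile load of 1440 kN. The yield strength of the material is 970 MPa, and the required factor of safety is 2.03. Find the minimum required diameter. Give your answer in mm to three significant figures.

Allowable stress σ_allow = 970/2.03 = 477.8 MPa.
Required area A = F/σ_allow = 1440000/477.8 = 3014 mm².
A = πd²/4 → d = √(4A/π) = 61.94 mm.

d = 61.9 mm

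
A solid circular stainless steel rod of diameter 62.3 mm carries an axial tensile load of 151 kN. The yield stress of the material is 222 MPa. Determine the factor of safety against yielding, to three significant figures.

A = πd²/4 = 3048 mm².
σ = F/A = 151000/3048 = 49.53 MPa.
n = 222/49.53 = 4.482.

n = 4.48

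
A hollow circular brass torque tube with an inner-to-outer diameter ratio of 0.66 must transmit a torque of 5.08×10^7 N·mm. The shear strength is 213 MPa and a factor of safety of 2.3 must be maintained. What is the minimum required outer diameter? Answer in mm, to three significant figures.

τ_allow = 213/2.3 = 92.61 MPa.
For a hollow shaft τ = 16T/[πd_o³(1−k⁴)] with k = 0.66, so 1−k⁴ = 0.8103.
d_o³ = 16T/[π τ_allow (1−k⁴)] = 16×5.0800×10^7/(π×92.61×0.8103) = 3.448×10^6 mm³.
d_o = 151.1 mm.

d_o = 151 mm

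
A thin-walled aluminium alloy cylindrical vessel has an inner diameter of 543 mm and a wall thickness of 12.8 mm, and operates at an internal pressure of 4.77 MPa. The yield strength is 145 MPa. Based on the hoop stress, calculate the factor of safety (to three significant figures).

σ_h = pD/(2t) = 4.77×543/(2×12.8) = 101.2 MPa.
n = 145/101.2 = 1.433.

n = 1.43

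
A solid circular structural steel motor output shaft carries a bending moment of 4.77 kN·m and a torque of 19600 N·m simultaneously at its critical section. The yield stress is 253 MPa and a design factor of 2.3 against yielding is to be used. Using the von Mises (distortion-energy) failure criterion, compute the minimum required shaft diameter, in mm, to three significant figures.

d = 118 mm

σ_allow = σ_y/n = 253/2.3 = 110.0 MPa.
For a solid shaft σ_b = 32M/(πd³) and τ = 16T/(πd³), so the von Mises stress is σ' = (16/πd³)·√(4M²+3T²).
√(4M²+3T²) = √(4×(4.770×10^6)² + 3×(1.960×10^7)²) = 3.526×10^7 N·mm.
d³ = 16×3.526×10^7/(π×110.0) = 1.633×10^6 mm³.
d = 117.8 mm.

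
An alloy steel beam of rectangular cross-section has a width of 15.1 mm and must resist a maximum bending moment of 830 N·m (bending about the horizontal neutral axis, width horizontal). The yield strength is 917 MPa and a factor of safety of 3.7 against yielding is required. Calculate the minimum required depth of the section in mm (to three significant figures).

h = 36.5 mm

σ_allow = 917/3.7 = 247.8 MPa.
For a rectangular section σ = 6M/(bh²), so h² = 6M/(b σ_allow) = 6×830000/(15.1×247.8) = 1331 mm².
h = 36.48 mm.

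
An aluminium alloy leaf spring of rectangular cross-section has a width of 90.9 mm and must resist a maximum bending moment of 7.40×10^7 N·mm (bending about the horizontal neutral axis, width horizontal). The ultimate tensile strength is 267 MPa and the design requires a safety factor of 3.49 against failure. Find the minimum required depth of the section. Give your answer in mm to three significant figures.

h = 253 mm

σ_allow = 267/3.49 = 76.50 MPa.
For a rectangular section σ = 6M/(bh²), so h² = 6M/(b σ_allow) = 6×7.4000×10^7/(90.9×76.50) = 63850 mm².
h = 252.7 mm.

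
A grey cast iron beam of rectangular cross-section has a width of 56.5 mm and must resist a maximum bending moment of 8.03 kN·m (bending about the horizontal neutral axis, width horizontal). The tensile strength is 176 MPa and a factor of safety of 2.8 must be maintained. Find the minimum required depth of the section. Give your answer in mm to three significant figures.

h = 116 mm

σ_allow = 176/2.8 = 62.86 MPa.
For a rectangular section σ = 6M/(bh²), so h² = 6M/(b σ_allow) = 6×8030000/(56.5×62.86) = 13570 mm².
h = 116.5 mm.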